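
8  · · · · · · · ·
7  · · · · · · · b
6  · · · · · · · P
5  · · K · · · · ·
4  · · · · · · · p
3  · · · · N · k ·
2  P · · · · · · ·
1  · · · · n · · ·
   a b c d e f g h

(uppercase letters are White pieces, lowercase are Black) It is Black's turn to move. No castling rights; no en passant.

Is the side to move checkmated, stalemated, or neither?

neither

Black to move; black king on g3.
In check: no.
Legal moves for Black: Bg8, Bg6, Bf5, Be4, Bd3, Bc2, Bb1, Kf4, Kh3, Kf3, Kh2, Kf2, Nf3, Nd3+, Ng2, Nc2, h3.
Black has 17 legal moves and is not in check → neither.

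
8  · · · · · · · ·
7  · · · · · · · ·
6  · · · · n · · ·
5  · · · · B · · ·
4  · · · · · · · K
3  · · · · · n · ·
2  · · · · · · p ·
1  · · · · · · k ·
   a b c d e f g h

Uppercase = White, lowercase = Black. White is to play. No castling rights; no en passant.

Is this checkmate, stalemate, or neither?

White to move; white king on h4.
In check: yes, from the black knight on f3.
Legal moves for White: Kh5, Kg4, Kh3, Kg3.
White is in check but has 4 legal moves → neither.

neither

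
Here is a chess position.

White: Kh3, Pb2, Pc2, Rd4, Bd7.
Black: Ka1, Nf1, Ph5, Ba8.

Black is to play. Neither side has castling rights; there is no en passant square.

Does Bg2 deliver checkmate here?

After Bg2: white king on h3; in check: yes, from the black bishop on g2.
White has 2 legal replies: Kh4, Kxg2.
In check but a legal move exists → not checkmate.

no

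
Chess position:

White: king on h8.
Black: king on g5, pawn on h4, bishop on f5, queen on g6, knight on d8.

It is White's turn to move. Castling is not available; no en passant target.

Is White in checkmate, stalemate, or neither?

White to move; white king on h8.
In check: no.
King squares — g7: attacked by Qg6; h7: attacked by Qg6; g8: attacked by Qg6.
Legal moves for White: none.
Not in check and no legal moves → stalemate.

stalemate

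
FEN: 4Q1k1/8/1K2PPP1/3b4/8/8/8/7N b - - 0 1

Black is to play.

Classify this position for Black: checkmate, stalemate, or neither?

Black to move; black king on g8.
In check: yes, from the white queen on e8.
King squares — f7: attacked by Pe6; g7: attacked by Pf6; h7: attacked by Pg6; f8: attacked by Qe8; h8: attacked by Qe8.
Legal moves for Black: none.
In check with no legal moves → checkmate.

checkmate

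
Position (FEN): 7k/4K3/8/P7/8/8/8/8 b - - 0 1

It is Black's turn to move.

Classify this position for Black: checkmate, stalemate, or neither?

neither

Black to move; black king on h8.
In check: no.
Legal moves for Black: Kg8, Kh7, Kg7.
Black has 3 legal moves and is not in check → neither.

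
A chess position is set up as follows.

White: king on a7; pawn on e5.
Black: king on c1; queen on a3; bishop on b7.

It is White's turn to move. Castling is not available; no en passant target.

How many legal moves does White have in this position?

3

White to move; king on a7.
In check: yes, from the black queen on a3.
Legal moves: Kb8, Kxb7, Kb6.
Count: 3.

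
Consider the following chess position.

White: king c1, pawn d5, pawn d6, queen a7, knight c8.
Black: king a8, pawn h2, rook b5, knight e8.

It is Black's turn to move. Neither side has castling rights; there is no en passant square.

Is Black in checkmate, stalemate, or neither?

Black to move; black king on a8.
In check: yes, from the white queen on a7.
King squares — a7: attacked by Nc8; b7: attacked by Qa7; b8: attacked by Qa7.
Legal moves for Black: none.
In check with no legal moves → checkmate.

checkmate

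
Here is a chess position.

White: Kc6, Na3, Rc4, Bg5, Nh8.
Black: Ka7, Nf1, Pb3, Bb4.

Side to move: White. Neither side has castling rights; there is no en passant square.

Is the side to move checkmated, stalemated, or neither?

neither

White to move; white king on c6.
In check: no.
Legal moves for White include: Nf7, Ng6, Kd7, Kc7, Kd5, Kb5, Bd8, Be7, Bh6, Bf6, Bh4, Bf4, Be3+, Bd2, Bc1, Rc5, Rh4, Rg4, ... (list truncated; more exist).
White has legal moves and is not in check → neither.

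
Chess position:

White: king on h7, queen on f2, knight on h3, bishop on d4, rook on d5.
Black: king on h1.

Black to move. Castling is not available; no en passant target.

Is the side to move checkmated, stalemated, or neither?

Black to move; black king on h1.
In check: no.
King squares — g1: attacked by Qf2; g2: attacked by Qf2; h2: attacked by Qf2.
Legal moves for Black: none.
Not in check and no legal moves → stalemate.

stalemate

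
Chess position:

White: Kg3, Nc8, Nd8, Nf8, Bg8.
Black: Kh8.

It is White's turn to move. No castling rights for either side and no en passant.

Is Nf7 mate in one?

After Nf7: black king on h8; in check: yes, from the white knight on f7.
Black has 2 legal replies: Kxg8, Kg7.
In check but a legal move exists → not checkmate.

no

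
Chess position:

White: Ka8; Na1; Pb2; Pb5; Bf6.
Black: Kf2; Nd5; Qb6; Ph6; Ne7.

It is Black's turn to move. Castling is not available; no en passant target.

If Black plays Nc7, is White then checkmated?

yes

After Nc7: white king on a8; in check: yes, from the black knight on c7.
King squares — a7: attacked by Qb6; b7: attacked by Qb6; b8: attacked by Qb6.
White has no legal moves → checkmate.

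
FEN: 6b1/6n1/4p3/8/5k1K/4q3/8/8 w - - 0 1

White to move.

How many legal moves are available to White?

White to move; king on h4.
In check: no.
Legal moves: none.
Count: 0.

0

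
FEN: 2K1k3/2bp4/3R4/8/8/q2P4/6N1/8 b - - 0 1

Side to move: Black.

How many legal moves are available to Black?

23

Black to move; king on e8.
In check: no.
Legal moves: Kf8, Kf7, Ke7, Bd8, Bb8, Bxd6, Bb6, Ba5, Qa8+, Qa7, Qxd6, Qa6+, Qc5, Qa5, Qb4, Qa4, Qxd3, Qc3, Qb3, Qb2, Qa2, Qc1, Qa1.
Count: 23.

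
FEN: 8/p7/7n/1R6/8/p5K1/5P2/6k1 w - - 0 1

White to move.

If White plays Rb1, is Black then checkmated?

After Rb1: black king on g1; in check: yes, from the white rook on b1.
King squares — f1: attacked by Rb1; h1: attacked by Rb1; f2: attacked by Kg3; g2: attacked by Kg3; h2: attacked by Kg3.
Black has no legal moves → checkmate.

yes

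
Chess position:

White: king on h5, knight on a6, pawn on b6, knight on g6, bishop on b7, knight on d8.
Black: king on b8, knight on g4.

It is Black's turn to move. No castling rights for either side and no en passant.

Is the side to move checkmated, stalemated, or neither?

Black to move; black king on b8.
In check: yes, from the white knight on a6.
King squares — a7: attacked by Pb6; b7: attacked by Nd8; c7: attacked by Na6; a8: attacked by Bb7; c8: attacked by Bb7.
Legal moves for Black: none.
In check with no legal moves → checkmate.

checkmate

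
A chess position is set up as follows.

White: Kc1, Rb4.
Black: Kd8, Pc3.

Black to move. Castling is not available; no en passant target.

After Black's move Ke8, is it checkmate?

no

After Ke8: white king on c1; in check: no.
White is not in check, so this cannot be checkmate.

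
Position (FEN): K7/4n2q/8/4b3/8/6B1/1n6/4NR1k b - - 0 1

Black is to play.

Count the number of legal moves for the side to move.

Black to move; king on h1.
In check: yes, from the white rook on f1.
Legal moves: none.
Count: 0.

0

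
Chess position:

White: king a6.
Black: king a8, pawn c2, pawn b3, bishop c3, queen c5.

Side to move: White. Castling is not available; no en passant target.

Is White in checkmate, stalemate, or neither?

White to move; white king on a6.
In check: no.
King squares — a5: attacked by Bc3; b5: attacked by Qc5; b6: attacked by Qc5; a7: attacked by Qc5; b7: attacked by Ka8.
Legal moves for White: none.
Not in check and no legal moves → stalemate.

stalemate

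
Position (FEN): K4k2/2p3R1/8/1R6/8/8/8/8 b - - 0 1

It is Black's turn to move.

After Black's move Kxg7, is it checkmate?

no

After Kxg7: white king on a8; in check: no.
White is not in check, so this cannot be checkmate.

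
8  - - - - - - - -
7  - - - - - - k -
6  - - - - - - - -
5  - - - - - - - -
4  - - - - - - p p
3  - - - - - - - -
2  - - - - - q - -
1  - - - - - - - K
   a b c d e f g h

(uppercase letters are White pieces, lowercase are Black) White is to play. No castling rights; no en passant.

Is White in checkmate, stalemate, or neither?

stalemate

White to move; white king on h1.
In check: no.
King squares — g1: attacked by Qf2; g2: attacked by Qf2; h2: attacked by Qf2.
Legal moves for White: none.
Not in check and no legal moves → stalemate.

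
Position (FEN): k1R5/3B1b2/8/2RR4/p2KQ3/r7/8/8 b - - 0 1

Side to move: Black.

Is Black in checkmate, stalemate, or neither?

neither

Black to move; black king on a8.
In check: yes, from the white rook on c8.
King squares — a7: available; b7: available; b8: attacked by Rc8.
Legal moves for Black: Kb7, Ka7.
Black is in check but has 2 legal moves → neither.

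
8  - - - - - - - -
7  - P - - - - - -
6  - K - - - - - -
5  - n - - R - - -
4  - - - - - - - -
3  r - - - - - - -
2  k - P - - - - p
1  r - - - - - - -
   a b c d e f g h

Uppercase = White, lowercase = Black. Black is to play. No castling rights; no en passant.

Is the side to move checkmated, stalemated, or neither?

neither

Black to move; black king on a2.
In check: no.
Legal moves for Black include: Nc7, Na7, Nd6, Nd4, Nc3, Ra8, Ra7, Ra6+, Ra5, Ra4, Rh3, Rg3, Rf3, Re3, Rd3, Rc3, Rb3, Kb2, ... (list truncated; more exist).
Black has legal moves and is not in check → neither.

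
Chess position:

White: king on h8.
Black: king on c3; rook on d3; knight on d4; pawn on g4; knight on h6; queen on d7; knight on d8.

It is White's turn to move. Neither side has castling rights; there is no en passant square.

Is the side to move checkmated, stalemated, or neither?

White to move; white king on h8.
In check: no.
King squares — g7: attacked by Qd7; h7: attacked by Qd7; g8: attacked by Nh6.
Legal moves for White: none.
Not in check and no legal moves → stalemate.

stalemate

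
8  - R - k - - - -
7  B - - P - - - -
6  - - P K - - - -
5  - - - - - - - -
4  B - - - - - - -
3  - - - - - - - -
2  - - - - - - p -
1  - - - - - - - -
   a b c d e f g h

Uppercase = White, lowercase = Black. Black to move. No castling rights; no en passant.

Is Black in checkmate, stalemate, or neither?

Black to move; black king on d8.
In check: yes, from the white rook on b8.
King squares — c7: attacked by Kd6; d7: attacked by Pc6; e7: attacked by Kd6; c8: attacked by Pd7; e8: attacked by Pd7.
Legal moves for Black: none.
In check with no legal moves → checkmate.

checkmate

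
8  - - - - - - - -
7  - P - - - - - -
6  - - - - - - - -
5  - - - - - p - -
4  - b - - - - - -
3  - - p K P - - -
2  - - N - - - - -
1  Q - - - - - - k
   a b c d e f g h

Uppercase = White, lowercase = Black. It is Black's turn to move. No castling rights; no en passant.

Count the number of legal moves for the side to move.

Black to move; king on h1.
In check: yes, from the white queen on a1.
Legal moves: Kh2, Kg2.
Count: 2.

2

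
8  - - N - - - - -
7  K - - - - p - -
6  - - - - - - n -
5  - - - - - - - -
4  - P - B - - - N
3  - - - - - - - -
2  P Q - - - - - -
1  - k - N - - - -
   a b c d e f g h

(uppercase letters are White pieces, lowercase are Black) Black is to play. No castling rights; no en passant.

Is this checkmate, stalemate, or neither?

Black to move; black king on b1.
In check: yes, from the white queen on b2.
King squares — a1: attacked by Qb2; c1: attacked by Qb2; a2: attacked by Qb2; b2: attacked by Nd1; c2: attacked by Qb2.
Legal moves for Black: none.
In check with no legal moves → checkmate.

checkmate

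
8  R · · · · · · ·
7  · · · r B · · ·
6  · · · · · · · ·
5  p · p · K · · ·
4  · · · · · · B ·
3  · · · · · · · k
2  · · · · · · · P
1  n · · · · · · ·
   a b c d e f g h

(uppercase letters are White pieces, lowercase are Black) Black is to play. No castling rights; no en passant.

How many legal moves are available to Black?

Black to move; king on h3.
In check: yes, from the white bishop on g4.
Legal moves: Kxg4, Kxh2, Kg2.
Count: 3.

3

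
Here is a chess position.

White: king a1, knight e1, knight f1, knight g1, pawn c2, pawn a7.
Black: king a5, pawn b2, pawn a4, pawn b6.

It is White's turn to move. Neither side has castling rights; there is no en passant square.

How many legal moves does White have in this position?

White to move; king on a1.
In check: yes, from the black pawn on b2.
Legal moves: Kxb2, Ka2, Kb1.
Count: 3.

3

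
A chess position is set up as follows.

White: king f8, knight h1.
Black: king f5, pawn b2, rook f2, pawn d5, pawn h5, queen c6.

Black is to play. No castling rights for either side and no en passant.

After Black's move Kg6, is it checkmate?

After Kg6: white king on f8; in check: yes, from the black rook on f2.
White has 3 legal replies: Kg8, Ke7, Nxf2.
In check but a legal move exists → not checkmate.

no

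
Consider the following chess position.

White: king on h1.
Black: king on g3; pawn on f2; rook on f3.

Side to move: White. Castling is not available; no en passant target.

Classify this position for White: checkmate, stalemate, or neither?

stalemate

White to move; white king on h1.
In check: no.
King squares — g1: attacked by Pf2; g2: attacked by Kg3; h2: attacked by Kg3.
Legal moves for White: none.
Not in check and no legal moves → stalemate.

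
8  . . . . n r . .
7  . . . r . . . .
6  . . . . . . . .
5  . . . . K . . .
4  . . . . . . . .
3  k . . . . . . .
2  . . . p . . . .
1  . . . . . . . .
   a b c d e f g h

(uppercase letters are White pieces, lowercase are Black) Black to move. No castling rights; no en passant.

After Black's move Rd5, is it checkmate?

After Rd5: white king on e5; in check: yes, from the black rook on d5.
White has 3 legal replies: Ke6, Kxd5, Ke4.
In check but a legal move exists → not checkmate.

no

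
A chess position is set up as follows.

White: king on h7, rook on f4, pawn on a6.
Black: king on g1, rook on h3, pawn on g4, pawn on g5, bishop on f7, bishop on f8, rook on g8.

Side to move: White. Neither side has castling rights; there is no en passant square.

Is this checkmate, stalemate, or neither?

White to move; white king on h7.
In check: yes, from the black rook on h3.
King squares — g6: attacked by Bf7; h6: attacked by Rh3; g7: attacked by Bf8; g8: attacked by Bf7; h8: attacked by Rh3.
Legal moves for White: none.
In check with no legal moves → checkmate.

checkmate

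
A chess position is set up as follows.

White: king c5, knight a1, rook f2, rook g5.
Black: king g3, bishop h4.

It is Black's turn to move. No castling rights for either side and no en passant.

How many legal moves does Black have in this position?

3

Black to move; king on g3.
In check: yes, from the white rook on g5.
Legal moves: Kh3, Kxf2, Bxg5.
Count: 3.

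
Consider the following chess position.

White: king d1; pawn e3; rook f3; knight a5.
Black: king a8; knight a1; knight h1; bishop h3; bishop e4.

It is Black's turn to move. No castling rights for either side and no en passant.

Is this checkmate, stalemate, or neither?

neither

Black to move; black king on a8.
In check: no.
Legal moves for Black include: Kb8, Ka7, Bh7, Bb7, Bg6, Bc6, Bef5, Bd5, Bxf3+, Bd3, Bc2+, Bb1, Bc8, Bd7, Be6, Bhf5, Bg4, Bg2, ... (list truncated; more exist).
Black has legal moves and is not in check → neither.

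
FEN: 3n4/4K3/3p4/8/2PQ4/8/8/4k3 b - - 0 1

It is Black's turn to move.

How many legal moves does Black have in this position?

7

Black to move; king on e1.
In check: no.
Legal moves: Nf7, Nb7, Ne6, Nc6+, Ke2, Kf1, d5.
Count: 7.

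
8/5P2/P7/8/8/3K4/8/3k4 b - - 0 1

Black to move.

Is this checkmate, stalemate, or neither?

neither

Black to move; black king on d1.
In check: no.
Legal moves for Black: Ke1, Kc1.
Black has 2 legal moves and is not in check → neither.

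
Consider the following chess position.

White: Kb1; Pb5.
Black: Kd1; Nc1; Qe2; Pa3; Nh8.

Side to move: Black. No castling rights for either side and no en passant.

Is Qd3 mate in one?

After Qd3: white king on b1; in check: yes, from the black queen on d3.
White has 1 legal reply: Ka1.
In check but a legal move exists → not checkmate.

no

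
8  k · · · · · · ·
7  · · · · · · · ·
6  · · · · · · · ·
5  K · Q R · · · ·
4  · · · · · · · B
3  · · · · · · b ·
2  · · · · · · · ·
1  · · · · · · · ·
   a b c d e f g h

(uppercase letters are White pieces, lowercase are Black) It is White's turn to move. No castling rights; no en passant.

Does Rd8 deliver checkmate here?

After Rd8: black king on a8; in check: yes, from the white rook on d8.
Black has 2 legal replies: Kb7, Bb8.
In check but a legal move exists → not checkmate.

no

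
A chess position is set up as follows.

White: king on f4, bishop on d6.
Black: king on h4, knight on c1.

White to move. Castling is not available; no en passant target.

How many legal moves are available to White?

13

White to move; king on f4.
In check: no.
Legal moves: Bf8, Bb8, Be7+, Bc7, Be5, Bc5, Bb4, Ba3, Kf5, Ke5, Ke4, Kf3, Ke3.
Count: 13.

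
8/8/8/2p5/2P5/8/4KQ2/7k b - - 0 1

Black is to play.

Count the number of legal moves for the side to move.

Black to move; king on h1.
In check: no.
Legal moves: none.
Count: 0.

0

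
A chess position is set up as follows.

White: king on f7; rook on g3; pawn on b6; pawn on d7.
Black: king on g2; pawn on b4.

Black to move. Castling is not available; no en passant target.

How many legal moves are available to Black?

5

Black to move; king on g2.
In check: yes, from the white rook on g3.
Legal moves: Kxg3, Kh2, Kf2, Kh1, Kf1.
Count: 5.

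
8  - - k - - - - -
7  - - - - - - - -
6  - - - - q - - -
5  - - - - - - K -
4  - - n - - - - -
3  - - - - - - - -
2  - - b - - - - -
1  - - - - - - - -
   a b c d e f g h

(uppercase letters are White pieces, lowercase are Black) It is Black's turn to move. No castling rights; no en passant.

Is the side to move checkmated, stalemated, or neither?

Black to move; black king on c8.
In check: no.
Legal moves for Black include: Kd8, Kb8, Kd7, Kc7, Kb7, Qg8+, Qe8, Qf7, Qe7+, Qd7, Qh6+, Qg6+, Qf6+, Qd6, Qc6, Qb6, Qa6, Qf5+, ... (list truncated; more exist).
Black has legal moves and is not in check → neither.

neither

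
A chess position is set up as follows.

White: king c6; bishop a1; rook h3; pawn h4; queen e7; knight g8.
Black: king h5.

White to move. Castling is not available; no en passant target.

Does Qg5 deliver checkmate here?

After Qg5: black king on h5; in check: yes, from the white queen on g5.
King squares — g4: attacked by Qg5; h4: attacked by Rh3; g5: attacked by Ph4; g6: attacked by Qg5; h6: attacked by Qg5.
Black has no legal moves → checkmate.

yes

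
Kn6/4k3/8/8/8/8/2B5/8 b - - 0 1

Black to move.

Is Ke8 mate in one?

After Ke8: white king on a8; in check: no.
White is not in check, so this cannot be checkmate.

no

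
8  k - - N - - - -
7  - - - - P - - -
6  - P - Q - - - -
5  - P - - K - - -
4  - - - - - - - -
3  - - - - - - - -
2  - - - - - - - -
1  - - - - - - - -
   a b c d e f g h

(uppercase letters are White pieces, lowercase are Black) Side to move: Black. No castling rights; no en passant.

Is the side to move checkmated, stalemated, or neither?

Black to move; black king on a8.
In check: no.
King squares — a7: attacked by Pb6; b7: attacked by Nd8; b8: attacked by Qd6.
Legal moves for Black: none.
Not in check and no legal moves → stalemate.

stalemate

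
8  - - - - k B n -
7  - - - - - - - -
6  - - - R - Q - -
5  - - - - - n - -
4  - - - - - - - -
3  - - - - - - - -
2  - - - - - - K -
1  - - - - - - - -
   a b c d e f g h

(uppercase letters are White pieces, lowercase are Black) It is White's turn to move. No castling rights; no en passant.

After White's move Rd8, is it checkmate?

After Rd8: black king on e8; in check: yes, from the white rook on d8.
King squares — d7: attacked by Rd8; e7: attacked by Qf6; f7: attacked by Qf6; d8: attacked by Qf6; f8: attacked by Qf6.
Black has no legal moves → checkmate.

yes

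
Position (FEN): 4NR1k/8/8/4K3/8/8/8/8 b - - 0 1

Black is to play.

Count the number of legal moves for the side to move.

1

Black to move; king on h8.
In check: yes, from the white rook on f8.
Legal moves: Kh7.
Count: 1.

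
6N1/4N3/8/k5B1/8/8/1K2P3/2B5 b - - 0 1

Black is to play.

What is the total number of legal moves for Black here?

5

Black to move; king on a5.
In check: no.
Legal moves: Kb6, Ka6, Kb5, Kb4, Ka4.
Count: 5.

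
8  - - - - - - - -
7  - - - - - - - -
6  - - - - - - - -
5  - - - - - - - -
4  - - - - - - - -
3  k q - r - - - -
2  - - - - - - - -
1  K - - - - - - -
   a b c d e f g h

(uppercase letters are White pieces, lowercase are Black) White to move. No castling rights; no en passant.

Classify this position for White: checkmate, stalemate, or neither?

stalemate

White to move; white king on a1.
In check: no.
King squares — b1: attacked by Qb3; a2: attacked by Ka3; b2: attacked by Ka3.
Legal moves for White: none.
Not in check and no legal moves → stalemate.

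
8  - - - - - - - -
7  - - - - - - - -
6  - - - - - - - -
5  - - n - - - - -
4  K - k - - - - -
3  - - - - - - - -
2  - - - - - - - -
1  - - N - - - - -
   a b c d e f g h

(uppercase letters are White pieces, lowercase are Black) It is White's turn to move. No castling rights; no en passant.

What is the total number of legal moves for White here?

2

White to move; king on a4.
In check: yes, from the black knight on c5.
Legal moves: Ka5, Ka3.
Count: 2.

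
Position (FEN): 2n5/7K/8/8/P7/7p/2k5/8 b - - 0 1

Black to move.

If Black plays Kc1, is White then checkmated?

After Kc1: white king on h7; in check: no.
White is not in check, so this cannot be checkmate.

no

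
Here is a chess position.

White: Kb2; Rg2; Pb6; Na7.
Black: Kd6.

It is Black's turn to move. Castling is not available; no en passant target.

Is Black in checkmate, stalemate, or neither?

neither

Black to move; black king on d6.
In check: no.
Legal moves for Black: Ke7, Kd7, Ke6, Ke5, Kd5, Kc5.
Black has 6 legal moves and is not in check → neither.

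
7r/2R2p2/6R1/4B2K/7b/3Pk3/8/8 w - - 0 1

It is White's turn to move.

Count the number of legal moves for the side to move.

White to move; king on h5.
In check: yes, from the black rook on h8.
Legal moves: Kg4, Rh6, Bxh8.
Count: 3.

3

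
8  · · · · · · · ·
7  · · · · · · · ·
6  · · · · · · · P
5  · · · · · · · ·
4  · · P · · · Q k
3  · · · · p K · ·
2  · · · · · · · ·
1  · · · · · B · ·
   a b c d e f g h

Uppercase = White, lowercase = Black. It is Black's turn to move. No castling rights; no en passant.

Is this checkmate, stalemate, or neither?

checkmate

Black to move; black king on h4.
In check: yes, from the white queen on g4.
King squares — g3: attacked by Kf3; h3: attacked by Bf1; g4: attacked by Kf3; g5: attacked by Qg4; h5: attacked by Qg4.
Legal moves for Black: none.
In check with no legal moves → checkmate.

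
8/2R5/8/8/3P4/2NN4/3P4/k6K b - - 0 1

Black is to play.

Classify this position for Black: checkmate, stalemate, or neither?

stalemate

Black to move; black king on a1.
In check: no.
King squares — b1: attacked by Nc3; a2: attacked by Nc3; b2: attacked by Nd3.
Legal moves for Black: none.
Not in check and no legal moves → stalemate.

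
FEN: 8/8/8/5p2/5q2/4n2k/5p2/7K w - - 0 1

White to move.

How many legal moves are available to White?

White to move; king on h1.
In check: no.
Legal moves: none.
Count: 0.

0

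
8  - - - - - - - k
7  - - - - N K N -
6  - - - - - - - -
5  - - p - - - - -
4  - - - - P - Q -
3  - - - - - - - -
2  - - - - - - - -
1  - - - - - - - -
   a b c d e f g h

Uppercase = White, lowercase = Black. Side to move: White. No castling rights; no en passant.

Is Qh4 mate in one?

After Qh4: black king on h8; in check: yes, from the white queen on h4.
King squares — g7: attacked by Kf7; h7: attacked by Qh4; g8: attacked by Ne7.
Black has no legal moves → checkmate.

yes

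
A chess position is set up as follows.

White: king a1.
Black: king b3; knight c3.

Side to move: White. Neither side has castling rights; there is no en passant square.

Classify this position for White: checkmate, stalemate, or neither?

White to move; white king on a1.
In check: no.
King squares — b1: attacked by Nc3; a2: attacked by Kb3; b2: attacked by Kb3.
Legal moves for White: none.
Not in check and no legal moves → stalemate.

stalemate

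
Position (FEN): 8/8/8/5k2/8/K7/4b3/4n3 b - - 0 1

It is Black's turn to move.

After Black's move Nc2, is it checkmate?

no

After Nc2: white king on a3; in check: yes, from the black knight on c2.
White has 4 legal replies: Ka4, Kb3, Kb2, Ka2.
In check but a legal move exists → not checkmate.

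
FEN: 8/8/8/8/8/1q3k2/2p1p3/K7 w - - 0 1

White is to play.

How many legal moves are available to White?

0

White to move; king on a1.
In check: no.
Legal moves: none.
Count: 0.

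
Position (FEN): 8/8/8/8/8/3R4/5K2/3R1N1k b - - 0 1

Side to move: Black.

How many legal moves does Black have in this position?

Black to move; king on h1.
In check: no.
Legal moves: none.
Count: 0.

0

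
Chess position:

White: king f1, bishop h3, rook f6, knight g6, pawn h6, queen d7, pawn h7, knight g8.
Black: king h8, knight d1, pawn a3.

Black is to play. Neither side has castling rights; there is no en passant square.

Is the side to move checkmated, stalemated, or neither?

Black to move; black king on h8.
In check: yes, from the white knight on g6.
King squares — g7: attacked by Ph6; h7: attacked by Qd7; g8: attacked by Ph7.
Legal moves for Black: none.
In check with no legal moves → checkmate.

checkmate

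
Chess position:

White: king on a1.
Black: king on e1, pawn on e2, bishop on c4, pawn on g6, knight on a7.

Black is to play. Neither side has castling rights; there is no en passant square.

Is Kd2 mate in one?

After Kd2: white king on a1; in check: no.
White is not in check, so this cannot be checkmate.

no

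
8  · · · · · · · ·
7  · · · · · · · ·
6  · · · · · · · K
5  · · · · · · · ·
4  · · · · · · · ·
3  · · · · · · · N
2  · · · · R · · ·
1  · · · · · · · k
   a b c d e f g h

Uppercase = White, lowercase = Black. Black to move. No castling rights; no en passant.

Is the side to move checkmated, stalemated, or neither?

stalemate

Black to move; black king on h1.
In check: no.
King squares — g1: attacked by Nh3; g2: attacked by Re2; h2: attacked by Re2.
Legal moves for Black: none.
Not in check and no legal moves → stalemate.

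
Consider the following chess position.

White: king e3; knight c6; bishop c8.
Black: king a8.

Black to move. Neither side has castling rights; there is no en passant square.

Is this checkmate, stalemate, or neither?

Black to move; black king on a8.
In check: no.
King squares — a7: attacked by Nc6; b7: attacked by Bc8; b8: attacked by Nc6.
Legal moves for Black: none.
Not in check and no legal moves → stalemate.

stalemate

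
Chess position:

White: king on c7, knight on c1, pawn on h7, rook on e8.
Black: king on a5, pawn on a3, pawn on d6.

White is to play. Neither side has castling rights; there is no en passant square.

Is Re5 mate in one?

After Re5: black king on a5; in check: yes, from the white rook on e5.
Black has 5 legal replies: Ka6, Kb4, Ka4, dxe5, d5.
In check but a legal move exists → not checkmate.

no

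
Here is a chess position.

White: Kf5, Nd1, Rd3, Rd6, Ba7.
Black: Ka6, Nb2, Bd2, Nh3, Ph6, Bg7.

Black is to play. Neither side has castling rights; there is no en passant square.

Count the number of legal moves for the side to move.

4

Black to move; king on a6.
In check: yes, from the white rook on d6.
Legal moves: Kb7, Kxa7, Kb5, Ka5.
Count: 4.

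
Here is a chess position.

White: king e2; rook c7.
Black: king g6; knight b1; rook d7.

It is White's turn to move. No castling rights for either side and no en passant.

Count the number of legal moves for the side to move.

15

White to move; king on e2.
In check: no.
Legal moves: Rc8, Rxd7, Rb7, Ra7, Rc6+, Rc5, Rc4, Rc3, Rc2, Rc1, Kf3, Ke3, Kf2, Kf1, Ke1.
Count: 15.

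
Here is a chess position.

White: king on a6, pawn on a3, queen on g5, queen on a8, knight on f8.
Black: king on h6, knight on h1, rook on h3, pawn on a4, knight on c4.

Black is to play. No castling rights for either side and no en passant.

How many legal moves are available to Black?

Black to move; king on h6.
In check: yes, from the white queen on g5.
Legal moves: Kxg5.
Count: 1.

1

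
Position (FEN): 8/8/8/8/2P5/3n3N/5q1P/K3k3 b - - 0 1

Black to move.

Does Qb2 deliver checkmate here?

After Qb2: white king on a1; in check: yes, from the black queen on b2.
King squares — b1: attacked by Qb2; a2: attacked by Qb2; b2: attacked by Nd3.
White has no legal moves → checkmate.

yes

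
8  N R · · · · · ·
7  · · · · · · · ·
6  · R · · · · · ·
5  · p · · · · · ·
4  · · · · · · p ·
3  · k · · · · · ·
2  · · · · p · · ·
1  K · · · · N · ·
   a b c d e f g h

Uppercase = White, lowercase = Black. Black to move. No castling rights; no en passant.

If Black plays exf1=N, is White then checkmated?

no

After exf1=N: white king on a1; in check: no.
White is not in check, so this cannot be checkmate.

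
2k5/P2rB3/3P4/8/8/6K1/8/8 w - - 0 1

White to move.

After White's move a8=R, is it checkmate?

After a8=R: black king on c8; in check: yes, from the white rook on a8.
Black has 1 legal reply: Kb7.
In check but a legal move exists → not checkmate.

no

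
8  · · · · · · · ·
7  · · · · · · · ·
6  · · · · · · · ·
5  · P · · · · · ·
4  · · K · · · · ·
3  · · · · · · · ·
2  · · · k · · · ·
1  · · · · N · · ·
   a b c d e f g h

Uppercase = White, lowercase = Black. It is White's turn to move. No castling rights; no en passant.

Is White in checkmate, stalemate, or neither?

White to move; white king on c4.
In check: no.
Legal moves for White: Kd5, Kc5, Kd4, Kb4, Kb3, Nf3+, Nd3, Ng2, Nc2, b6.
White has 10 legal moves and is not in check → neither.

neither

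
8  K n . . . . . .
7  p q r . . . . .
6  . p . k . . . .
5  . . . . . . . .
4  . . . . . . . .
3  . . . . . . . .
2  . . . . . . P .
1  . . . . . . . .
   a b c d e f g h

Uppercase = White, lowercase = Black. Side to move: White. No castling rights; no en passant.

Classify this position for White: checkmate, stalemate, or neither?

White to move; white king on a8.
In check: yes, from the black queen on b7.
King squares — a7: attacked by Qb7; b7: attacked by Rc7; b8: attacked by Qb7.
Legal moves for White: none.
In check with no legal moves → checkmate.

checkmate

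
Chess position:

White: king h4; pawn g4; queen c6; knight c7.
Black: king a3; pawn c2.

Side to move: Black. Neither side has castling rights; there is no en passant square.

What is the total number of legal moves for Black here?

8

Black to move; king on a3.
In check: no.
Legal moves: Kb4, Kb3, Kb2, Ka2, c1=Q, c1=R, c1=B, c1=N.
Count: 8.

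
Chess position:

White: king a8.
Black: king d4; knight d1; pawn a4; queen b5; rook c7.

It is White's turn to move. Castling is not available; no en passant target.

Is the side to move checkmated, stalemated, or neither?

stalemate

White to move; white king on a8.
In check: no.
King squares — a7: attacked by Rc7; b7: attacked by Qb5; b8: attacked by Qb5.
Legal moves for White: none.
Not in check and no legal moves → stalemate.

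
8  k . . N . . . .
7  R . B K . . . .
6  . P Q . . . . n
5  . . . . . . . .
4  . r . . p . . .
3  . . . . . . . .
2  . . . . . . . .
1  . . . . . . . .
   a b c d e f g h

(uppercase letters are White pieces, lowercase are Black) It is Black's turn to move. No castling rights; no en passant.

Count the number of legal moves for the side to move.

0

Black to move; king on a8.
In check: yes, from the white queen on c6 and the white rook on a7.
Legal moves: none.
Count: 0.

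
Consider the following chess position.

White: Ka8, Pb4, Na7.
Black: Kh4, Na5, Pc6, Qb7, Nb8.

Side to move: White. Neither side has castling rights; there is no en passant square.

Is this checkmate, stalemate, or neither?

checkmate

White to move; white king on a8.
In check: yes, from the black queen on b7.
King squares — a7: own knight; b7: attacked by Na5; b8: attacked by Qb7.
Legal moves for White: none.
In check with no legal moves → checkmate.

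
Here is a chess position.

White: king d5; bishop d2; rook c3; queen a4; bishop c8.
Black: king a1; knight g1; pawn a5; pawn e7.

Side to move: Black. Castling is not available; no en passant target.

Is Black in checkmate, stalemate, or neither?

neither

Black to move; black king on a1.
In check: yes, from the white queen on a4.
Legal moves for Black: Kb2, Kb1.
Black is in check but has 2 legal moves → neither.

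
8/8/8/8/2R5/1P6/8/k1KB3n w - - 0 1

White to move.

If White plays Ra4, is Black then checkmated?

yes

After Ra4: black king on a1; in check: yes, from the white rook on a4.
King squares — b1: attacked by Kc1; a2: attacked by Ra4; b2: attacked by Kc1.
Black has no legal moves → checkmate.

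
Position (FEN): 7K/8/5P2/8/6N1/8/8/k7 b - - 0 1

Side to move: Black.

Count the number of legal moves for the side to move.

Black to move; king on a1.
In check: no.
Legal moves: Kb2, Ka2, Kb1.
Count: 3.

3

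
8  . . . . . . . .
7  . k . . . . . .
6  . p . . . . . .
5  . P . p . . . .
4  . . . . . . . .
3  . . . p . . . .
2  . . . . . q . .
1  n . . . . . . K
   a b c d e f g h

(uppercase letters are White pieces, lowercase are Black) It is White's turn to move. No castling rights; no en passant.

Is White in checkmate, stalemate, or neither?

White to move; white king on h1.
In check: no.
King squares — g1: attacked by Qf2; g2: attacked by Qf2; h2: attacked by Qf2.
Legal moves for White: none.
Not in check and no legal moves → stalemate.

stalemate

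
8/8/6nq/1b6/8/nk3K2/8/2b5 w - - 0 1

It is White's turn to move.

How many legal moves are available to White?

White to move; king on f3.
In check: no.
Legal moves: Kg4, Ke4, Kg3, Kg2, Kf2.
Count: 5.

5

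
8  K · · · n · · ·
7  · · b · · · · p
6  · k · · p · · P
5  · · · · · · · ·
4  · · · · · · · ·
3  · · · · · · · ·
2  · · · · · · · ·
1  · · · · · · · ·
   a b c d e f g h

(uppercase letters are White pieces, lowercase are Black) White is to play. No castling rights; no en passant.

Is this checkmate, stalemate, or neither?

White to move; white king on a8.
In check: no.
King squares — a7: attacked by Kb6; b7: attacked by Kb6; b8: attacked by Bc7.
Legal moves for White: none.
Not in check and no legal moves → stalemate.

stalemate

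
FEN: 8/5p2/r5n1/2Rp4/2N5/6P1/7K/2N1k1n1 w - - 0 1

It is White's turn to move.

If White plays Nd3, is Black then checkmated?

no

After Nd3: black king on e1; in check: yes, from the white knight on d3.
Black has 3 legal replies: Ke2, Kf1, Kd1.
In check but a legal move exists → not checkmate.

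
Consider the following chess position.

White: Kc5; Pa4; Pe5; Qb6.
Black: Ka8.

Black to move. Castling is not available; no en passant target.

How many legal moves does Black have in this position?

Black to move; king on a8.
In check: no.
Legal moves: none.
Count: 0.

0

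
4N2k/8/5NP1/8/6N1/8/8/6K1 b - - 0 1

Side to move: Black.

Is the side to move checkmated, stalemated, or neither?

Black to move; black king on h8.
In check: no.
King squares — g7: attacked by Ne8; h7: attacked by Nf6; g8: attacked by Nf6.
Legal moves for Black: none.
Not in check and no legal moves → stalemate.

stalemate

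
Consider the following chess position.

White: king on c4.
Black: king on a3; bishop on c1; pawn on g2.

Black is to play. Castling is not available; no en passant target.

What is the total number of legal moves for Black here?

13

Black to move; king on a3.
In check: no.
Legal moves: Ka4, Kb2, Ka2, Bh6, Bg5, Bf4, Be3, Bd2, Bb2, g1=Q, g1=R, g1=B, g1=N.
Count: 13.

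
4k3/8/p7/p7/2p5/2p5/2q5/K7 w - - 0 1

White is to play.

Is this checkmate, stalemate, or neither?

White to move; white king on a1.
In check: no.
King squares — b1: attacked by Qc2; a2: attacked by Qc2; b2: attacked by Qc2.
Legal moves for White: none.
Not in check and no legal moves → stalemate.

stalemate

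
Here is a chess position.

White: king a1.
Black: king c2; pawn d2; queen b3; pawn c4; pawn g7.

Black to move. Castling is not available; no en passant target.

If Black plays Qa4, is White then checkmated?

yes

After Qa4: white king on a1; in check: yes, from the black queen on a4.
King squares — b1: attacked by Kc2; a2: attacked by Qa4; b2: attacked by Kc2.
White has no legal moves → checkmate.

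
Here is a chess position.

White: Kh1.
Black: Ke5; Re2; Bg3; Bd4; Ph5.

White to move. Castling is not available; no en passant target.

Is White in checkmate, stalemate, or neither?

stalemate

White to move; white king on h1.
In check: no.
King squares — g1: attacked by Bd4; g2: attacked by Re2; h2: attacked by Re2.
Legal moves for White: none.
Not in check and no legal moves → stalemate.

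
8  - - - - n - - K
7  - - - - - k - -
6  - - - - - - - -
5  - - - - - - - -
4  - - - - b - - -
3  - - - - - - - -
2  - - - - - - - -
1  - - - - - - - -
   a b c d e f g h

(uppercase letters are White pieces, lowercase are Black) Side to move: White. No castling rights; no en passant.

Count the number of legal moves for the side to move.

White to move; king on h8.
In check: no.
Legal moves: none.
Count: 0.

0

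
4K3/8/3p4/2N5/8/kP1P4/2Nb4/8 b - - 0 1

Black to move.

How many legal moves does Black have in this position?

2

Black to move; king on a3.
In check: yes, from the white knight on c2.
Legal moves: Kb2, Ka2.
Count: 2.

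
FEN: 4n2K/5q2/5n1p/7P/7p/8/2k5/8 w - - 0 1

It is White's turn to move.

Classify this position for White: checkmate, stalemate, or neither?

White to move; white king on h8.
In check: no.
King squares — g7: attacked by Qf7; h7: attacked by Nf6; g8: attacked by Nf6.
Legal moves for White: none.
Not in check and no legal moves → stalemate.

stalemate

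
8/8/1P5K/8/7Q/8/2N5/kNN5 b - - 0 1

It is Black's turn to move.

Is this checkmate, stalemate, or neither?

Black to move; black king on a1.
In check: yes, from the white knight on c2.
Legal moves for Black: Kb2, Kxb1.
Black is in check but has 2 legal moves → neither.

neither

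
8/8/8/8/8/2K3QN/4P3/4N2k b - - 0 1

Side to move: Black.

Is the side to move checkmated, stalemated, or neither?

stalemate

Black to move; black king on h1.
In check: no.
King squares — g1: attacked by Qg3; g2: attacked by Ne1; h2: attacked by Qg3.
Legal moves for Black: none.
Not in check and no legal moves → stalemate.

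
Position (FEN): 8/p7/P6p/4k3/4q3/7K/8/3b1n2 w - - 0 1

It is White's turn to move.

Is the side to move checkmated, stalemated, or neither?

White to move; white king on h3.
In check: no.
King squares — g2: attacked by Qe4; h2: attacked by Nf1; g3: attacked by Nf1; g4: attacked by Bd1; h4: attacked by Qe4.
Legal moves for White: none.
Not in check and no legal moves → stalemate.

stalemate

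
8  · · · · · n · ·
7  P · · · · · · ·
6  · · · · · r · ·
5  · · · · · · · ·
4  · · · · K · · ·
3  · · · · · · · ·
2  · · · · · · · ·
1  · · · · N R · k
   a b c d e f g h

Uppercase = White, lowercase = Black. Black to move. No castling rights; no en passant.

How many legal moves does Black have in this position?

Black to move; king on h1.
In check: yes, from the white rook on f1.
Legal moves: Kh2, Rxf1.
Count: 2.

2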